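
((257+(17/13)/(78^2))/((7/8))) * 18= 81306644/15379 = 5286.86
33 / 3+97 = 108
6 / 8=3/4 = 0.75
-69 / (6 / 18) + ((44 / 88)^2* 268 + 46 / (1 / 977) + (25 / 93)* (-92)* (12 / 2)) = 1384262/31 = 44653.61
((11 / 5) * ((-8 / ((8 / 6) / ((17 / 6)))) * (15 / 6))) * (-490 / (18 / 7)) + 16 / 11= 3528043/198 = 17818.40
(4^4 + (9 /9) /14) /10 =717/28 = 25.61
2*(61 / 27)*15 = 610/9 = 67.78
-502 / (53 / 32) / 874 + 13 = 293061/23161 = 12.65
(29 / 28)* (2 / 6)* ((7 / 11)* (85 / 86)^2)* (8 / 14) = 209525/1708476 = 0.12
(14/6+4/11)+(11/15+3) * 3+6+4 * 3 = 5263/165 = 31.90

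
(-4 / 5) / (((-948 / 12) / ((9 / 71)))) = 36/28045 = 0.00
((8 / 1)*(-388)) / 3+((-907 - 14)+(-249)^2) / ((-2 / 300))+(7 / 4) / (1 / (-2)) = -54978229/6 = -9163038.17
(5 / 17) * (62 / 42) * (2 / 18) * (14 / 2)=0.34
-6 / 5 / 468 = -1/390 = 0.00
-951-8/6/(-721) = -2057009/2163 = -951.00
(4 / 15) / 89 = 4/1335 = 0.00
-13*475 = -6175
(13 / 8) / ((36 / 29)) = 377/288 = 1.31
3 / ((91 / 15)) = 0.49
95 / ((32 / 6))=285/16 = 17.81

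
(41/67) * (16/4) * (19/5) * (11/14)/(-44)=-779/4690 = -0.17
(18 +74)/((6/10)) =460/3 = 153.33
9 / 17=0.53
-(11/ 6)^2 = -121/36 = -3.36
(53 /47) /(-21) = -53/987 = -0.05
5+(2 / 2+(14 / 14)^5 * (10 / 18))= 59/9 = 6.56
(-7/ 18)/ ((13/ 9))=-7/26 = -0.27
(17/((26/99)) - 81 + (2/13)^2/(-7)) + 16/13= -35589/2366 = -15.04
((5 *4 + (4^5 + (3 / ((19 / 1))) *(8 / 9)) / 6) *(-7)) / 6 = -114128/513 = -222.47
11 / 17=0.65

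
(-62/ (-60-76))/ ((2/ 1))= 31/136 = 0.23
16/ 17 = 0.94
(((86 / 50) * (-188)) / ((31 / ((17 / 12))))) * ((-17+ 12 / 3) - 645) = 22606906/2325 = 9723.40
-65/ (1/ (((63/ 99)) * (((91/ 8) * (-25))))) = 1035125/88 = 11762.78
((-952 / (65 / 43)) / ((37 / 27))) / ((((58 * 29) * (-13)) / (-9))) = -4973724/26293865 = -0.19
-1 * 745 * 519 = -386655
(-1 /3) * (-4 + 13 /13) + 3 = 4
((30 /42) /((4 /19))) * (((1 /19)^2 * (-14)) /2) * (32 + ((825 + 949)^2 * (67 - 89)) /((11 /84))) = 660885920/19 = 34783469.47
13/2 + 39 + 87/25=2449/50 = 48.98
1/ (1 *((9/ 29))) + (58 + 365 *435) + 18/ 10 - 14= 7147081/45 = 158824.02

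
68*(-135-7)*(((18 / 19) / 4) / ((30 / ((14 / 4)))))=-25347/95 = -266.81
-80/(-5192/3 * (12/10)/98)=2450/649 = 3.78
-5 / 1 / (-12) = 5/12 = 0.42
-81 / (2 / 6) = -243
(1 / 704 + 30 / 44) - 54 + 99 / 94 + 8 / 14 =-11972727/231616 = -51.69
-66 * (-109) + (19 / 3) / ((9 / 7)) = 194371/27 = 7198.93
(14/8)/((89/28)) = 49/89 = 0.55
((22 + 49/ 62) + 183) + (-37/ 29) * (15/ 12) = 734287/3596 = 204.20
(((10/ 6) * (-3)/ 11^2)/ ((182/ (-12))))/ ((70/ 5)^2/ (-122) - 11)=-1830/8467459 = 0.00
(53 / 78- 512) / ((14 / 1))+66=32189/1092 = 29.48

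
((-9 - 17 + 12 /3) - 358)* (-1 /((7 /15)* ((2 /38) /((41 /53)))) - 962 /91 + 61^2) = -1397994.39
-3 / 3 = -1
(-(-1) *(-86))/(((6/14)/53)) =-31906/3 = -10635.33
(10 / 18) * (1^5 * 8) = 40/9 = 4.44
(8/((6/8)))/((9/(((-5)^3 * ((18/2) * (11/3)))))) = -44000/9 = -4888.89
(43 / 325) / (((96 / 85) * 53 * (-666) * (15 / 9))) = -731/367099200 = 0.00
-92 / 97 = -0.95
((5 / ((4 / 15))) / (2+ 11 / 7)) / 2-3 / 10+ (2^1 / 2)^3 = 133/40 = 3.32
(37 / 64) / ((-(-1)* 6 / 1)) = 37/384 = 0.10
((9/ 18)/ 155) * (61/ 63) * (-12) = -122/3255 = -0.04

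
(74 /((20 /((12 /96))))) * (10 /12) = 37/96 = 0.39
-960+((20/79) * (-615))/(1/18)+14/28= -594401/158 = -3762.03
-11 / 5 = -2.20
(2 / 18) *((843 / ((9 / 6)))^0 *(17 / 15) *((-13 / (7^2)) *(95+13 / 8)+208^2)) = 10671869/1960 = 5444.83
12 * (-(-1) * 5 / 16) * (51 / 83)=765/332 = 2.30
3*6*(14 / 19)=252/19 = 13.26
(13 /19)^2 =169/361 = 0.47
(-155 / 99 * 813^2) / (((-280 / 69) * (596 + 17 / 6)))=471270897/1106644 = 425.86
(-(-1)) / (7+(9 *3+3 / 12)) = 4/137 = 0.03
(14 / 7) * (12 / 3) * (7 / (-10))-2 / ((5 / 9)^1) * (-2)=8/5 = 1.60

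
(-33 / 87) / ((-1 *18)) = 0.02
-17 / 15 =-1.13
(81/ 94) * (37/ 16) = 2997/1504 = 1.99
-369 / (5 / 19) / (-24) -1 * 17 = 1657/40 = 41.42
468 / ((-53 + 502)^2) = 468/201601 = 0.00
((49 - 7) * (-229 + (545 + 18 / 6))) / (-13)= -1030.62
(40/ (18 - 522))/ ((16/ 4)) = -5/252 = -0.02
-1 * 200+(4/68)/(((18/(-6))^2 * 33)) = -200.00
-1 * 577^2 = -332929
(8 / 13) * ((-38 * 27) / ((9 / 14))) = -12768/13 = -982.15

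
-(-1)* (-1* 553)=-553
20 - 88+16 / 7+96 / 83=-37508/581 = -64.56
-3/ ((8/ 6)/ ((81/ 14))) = -729/56 = -13.02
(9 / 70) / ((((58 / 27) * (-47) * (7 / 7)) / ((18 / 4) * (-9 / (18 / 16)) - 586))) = 75573/95410 = 0.79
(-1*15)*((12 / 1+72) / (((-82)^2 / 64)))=-20160/1681 = -11.99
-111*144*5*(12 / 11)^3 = -138101760/1331 = -103757.90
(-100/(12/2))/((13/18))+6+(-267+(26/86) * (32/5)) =-788587/2795 = -282.14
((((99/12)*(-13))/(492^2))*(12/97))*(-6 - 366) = 13299/652228 = 0.02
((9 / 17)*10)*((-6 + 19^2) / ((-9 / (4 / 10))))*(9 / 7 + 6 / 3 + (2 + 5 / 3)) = -207320/357 = -580.73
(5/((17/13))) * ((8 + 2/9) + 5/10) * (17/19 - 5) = -132665/969 = -136.91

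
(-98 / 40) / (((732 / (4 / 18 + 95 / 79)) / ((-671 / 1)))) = 546007/170640 = 3.20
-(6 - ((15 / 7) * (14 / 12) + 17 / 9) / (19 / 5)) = -1657/342 = -4.85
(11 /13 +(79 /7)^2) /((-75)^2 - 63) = 13612/590499 = 0.02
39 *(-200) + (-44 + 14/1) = -7830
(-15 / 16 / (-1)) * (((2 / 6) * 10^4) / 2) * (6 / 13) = 9375/13 = 721.15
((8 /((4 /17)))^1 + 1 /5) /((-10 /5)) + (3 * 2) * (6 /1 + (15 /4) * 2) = 639/10 = 63.90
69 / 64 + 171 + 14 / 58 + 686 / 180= 14710429/83520 = 176.13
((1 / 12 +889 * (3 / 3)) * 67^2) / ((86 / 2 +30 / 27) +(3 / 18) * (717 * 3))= 143679423/14494 = 9913.03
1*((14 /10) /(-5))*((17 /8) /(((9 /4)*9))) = -119/4050 = -0.03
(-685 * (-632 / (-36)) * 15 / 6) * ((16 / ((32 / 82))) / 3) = -11093575/27 = -410873.15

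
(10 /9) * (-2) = -20/9 = -2.22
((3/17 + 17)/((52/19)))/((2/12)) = 8322/221 = 37.66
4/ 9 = 0.44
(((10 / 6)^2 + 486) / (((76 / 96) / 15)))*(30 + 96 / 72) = 16540240/57 = 290179.65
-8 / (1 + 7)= -1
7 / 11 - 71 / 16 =-3.80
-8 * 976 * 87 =-679296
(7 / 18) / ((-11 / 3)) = -7/66 = -0.11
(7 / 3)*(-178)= -1246/3 = -415.33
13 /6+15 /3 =43/6 = 7.17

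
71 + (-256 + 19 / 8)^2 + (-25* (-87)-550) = 4225385/64 = 66021.64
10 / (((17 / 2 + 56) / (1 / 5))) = 4/129 = 0.03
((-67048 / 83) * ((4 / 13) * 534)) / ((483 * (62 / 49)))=-167083616/769327 = -217.18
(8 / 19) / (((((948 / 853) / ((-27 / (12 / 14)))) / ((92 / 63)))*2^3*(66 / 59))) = -1157521/594396 = -1.95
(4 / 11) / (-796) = -1/2189 = 0.00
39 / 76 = 0.51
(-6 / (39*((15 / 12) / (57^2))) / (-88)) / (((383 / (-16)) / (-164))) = 8525376/273845 = 31.13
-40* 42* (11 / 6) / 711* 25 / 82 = -1.32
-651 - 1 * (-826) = 175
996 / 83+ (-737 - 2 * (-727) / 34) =-11598/17 = -682.24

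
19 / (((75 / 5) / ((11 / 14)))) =209/210 = 1.00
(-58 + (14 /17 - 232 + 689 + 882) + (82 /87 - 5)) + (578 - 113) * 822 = 567207986/1479 = 383507.77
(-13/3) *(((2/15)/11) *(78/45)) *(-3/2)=338/2475 = 0.14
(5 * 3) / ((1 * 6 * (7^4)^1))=5/4802 = 0.00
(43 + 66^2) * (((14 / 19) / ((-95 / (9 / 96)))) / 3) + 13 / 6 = 95341/86640 = 1.10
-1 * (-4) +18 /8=25/4 = 6.25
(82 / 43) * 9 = 738/43 = 17.16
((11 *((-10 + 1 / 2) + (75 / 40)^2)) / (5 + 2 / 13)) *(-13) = 711997/4288 = 166.04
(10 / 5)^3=8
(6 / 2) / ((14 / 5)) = 15/14 = 1.07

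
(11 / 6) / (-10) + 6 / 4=79/60 = 1.32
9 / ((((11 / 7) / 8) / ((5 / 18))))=140/11 = 12.73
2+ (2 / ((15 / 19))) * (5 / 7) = 80/21 = 3.81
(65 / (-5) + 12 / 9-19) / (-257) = 92/771 = 0.12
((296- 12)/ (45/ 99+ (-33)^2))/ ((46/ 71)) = 55451/137816 = 0.40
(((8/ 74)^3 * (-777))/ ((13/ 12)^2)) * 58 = -11225088/231361 = -48.52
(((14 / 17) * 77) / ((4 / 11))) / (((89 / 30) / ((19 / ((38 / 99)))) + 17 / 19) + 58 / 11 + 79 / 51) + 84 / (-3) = -5.58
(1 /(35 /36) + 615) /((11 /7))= 21561/55 = 392.02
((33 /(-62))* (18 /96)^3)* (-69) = 61479/253952 = 0.24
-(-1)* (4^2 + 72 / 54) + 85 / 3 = 137/3 = 45.67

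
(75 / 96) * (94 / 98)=1175/1568 = 0.75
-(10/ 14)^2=-25/49 = -0.51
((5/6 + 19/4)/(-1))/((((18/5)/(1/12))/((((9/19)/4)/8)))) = -335/175104 = 0.00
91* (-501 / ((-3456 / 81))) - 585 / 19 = 2523807/2432 = 1037.75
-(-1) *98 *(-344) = -33712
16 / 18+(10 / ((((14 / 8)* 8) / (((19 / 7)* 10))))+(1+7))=12470/441 = 28.28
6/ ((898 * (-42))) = -1/6286 = 0.00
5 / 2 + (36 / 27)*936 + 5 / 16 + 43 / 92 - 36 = 447223/368 = 1215.28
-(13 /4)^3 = -2197/64 = -34.33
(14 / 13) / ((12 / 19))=133/78 = 1.71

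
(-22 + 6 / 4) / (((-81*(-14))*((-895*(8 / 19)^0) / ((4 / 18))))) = 41/9134370 = 0.00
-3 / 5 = -0.60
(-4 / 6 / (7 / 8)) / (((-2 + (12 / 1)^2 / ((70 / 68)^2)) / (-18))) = 8400/82007 = 0.10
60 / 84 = 5/7 = 0.71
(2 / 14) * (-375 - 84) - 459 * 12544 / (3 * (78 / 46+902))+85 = -306169592/145495 = -2104.33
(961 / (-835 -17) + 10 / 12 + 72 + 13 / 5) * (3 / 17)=316541/24140 = 13.11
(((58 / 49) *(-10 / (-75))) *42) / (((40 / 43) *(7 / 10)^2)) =4988/343 = 14.54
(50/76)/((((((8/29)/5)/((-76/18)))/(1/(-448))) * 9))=3625/290304 = 0.01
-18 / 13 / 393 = -6/1703 = 0.00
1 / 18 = 0.06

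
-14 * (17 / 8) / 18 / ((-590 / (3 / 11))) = 119/155760 = 0.00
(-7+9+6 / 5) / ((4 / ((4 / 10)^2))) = 16/125 = 0.13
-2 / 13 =-0.15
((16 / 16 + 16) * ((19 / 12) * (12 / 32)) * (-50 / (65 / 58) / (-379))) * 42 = 983535/19708 = 49.91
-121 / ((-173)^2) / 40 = -121/1197160 = 0.00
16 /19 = 0.84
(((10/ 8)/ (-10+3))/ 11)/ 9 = -5/2772 = 0.00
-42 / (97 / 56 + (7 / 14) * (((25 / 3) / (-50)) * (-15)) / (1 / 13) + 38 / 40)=-3920/1767 = -2.22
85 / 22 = 3.86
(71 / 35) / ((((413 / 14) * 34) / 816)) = 3408/2065 = 1.65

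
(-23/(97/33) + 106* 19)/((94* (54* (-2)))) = -194599/984744 = -0.20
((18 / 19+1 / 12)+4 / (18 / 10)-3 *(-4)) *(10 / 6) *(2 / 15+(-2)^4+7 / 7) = 2681281/6156 = 435.56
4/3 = 1.33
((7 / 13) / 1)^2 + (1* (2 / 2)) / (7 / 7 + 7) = 561/1352 = 0.41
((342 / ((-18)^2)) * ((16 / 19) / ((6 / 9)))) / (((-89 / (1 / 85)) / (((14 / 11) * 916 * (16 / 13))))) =-820736/3245385 = -0.25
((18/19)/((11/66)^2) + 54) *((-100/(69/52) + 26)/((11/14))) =-26607672/4807 = -5535.19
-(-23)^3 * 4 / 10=24334/5 = 4866.80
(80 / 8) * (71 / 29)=710/29 = 24.48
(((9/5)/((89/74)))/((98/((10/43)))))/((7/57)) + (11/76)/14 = 7832977/199524472 = 0.04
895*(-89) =-79655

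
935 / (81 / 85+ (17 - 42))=-38.88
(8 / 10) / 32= 1/40 = 0.02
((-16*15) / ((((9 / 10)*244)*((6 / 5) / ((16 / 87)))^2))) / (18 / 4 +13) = -128000/87263001 = 0.00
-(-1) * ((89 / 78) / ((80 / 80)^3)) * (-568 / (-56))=6319/546 = 11.57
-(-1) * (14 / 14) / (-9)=-1/9 = -0.11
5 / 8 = 0.62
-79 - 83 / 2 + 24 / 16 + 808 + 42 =731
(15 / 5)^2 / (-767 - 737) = -0.01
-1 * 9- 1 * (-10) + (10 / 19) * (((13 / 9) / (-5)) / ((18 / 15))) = 448/513 = 0.87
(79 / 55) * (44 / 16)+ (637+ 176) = 16339/20 = 816.95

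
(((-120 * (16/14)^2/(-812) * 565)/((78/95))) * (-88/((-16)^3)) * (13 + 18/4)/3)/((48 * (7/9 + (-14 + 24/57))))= -25495625/941088512 = -0.03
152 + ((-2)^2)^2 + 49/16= 2737/16 = 171.06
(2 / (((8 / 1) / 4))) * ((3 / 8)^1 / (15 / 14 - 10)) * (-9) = 189/500 = 0.38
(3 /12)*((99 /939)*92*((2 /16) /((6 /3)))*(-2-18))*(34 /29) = -64515/18154 = -3.55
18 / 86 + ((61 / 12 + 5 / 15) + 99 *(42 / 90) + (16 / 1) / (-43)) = 132751/2580 = 51.45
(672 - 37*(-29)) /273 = 1745/273 = 6.39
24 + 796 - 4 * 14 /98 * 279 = 4624/7 = 660.57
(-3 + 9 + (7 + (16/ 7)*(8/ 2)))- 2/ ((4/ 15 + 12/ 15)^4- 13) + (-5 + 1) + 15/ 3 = 96708168/4148123 = 23.31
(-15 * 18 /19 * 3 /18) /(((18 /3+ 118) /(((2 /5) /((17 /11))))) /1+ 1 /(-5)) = -2475/500441 = 0.00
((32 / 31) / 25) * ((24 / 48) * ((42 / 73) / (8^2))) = 21/113150 = 0.00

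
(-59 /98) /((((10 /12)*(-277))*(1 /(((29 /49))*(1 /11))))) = 5133/36579235 = 0.00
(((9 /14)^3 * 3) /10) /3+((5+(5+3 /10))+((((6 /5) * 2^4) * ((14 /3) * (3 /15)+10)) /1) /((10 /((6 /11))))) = 164327347/7546000 = 21.78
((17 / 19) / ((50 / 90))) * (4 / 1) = 612/95 = 6.44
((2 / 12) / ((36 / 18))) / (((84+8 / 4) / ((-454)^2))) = 199.72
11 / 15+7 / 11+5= 1051/165 = 6.37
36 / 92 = 9/23 = 0.39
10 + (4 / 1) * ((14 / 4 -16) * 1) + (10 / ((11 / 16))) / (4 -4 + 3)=-1160/33 = -35.15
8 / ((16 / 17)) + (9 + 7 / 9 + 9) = 491/18 = 27.28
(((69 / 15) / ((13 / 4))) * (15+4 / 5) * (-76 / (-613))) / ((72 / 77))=5316542/1793025 = 2.97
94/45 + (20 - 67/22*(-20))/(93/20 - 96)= 120902/100485 = 1.20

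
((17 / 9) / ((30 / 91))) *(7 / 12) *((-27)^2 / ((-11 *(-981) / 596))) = 1613521/11990 = 134.57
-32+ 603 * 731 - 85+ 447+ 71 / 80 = 35289911/80 = 441123.89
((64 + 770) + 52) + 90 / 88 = 39029/44 = 887.02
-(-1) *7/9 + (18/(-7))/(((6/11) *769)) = 37384/48447 = 0.77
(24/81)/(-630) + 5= 5.00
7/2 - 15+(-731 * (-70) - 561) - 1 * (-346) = 101887/2 = 50943.50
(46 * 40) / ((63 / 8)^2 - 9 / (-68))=2001920/67617 = 29.61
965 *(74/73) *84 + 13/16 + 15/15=95977157/1168 = 82172.22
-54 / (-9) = 6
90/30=3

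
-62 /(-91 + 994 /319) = 19778/28035 = 0.71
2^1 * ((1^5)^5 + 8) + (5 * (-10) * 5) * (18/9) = -482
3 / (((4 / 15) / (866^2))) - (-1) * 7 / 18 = 151866097/18 = 8437005.39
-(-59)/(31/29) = 1711/31 = 55.19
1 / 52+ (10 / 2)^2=1301/52 = 25.02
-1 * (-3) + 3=6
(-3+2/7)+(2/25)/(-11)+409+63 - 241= 439436/1925 = 228.28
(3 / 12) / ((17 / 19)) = 19/68 = 0.28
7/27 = 0.26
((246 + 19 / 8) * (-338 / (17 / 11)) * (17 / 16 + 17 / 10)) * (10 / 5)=-48019829/160 = -300123.93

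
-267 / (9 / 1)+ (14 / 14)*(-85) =-114.67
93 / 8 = 11.62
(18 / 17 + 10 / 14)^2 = 44521/14161 = 3.14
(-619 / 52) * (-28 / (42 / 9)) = 1857/26 = 71.42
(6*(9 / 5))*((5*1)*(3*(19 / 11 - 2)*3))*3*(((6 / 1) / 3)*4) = -34992/11 = -3181.09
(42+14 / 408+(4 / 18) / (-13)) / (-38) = -334289/302328 = -1.11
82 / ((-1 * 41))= -2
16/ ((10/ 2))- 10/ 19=254/95 = 2.67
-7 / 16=-0.44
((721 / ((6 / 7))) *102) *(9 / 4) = 772191/4 = 193047.75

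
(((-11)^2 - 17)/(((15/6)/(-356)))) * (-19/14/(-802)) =-351728/14035 = -25.06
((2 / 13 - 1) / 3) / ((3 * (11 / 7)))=-7/117 = -0.06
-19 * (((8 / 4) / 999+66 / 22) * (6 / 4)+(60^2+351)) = -75154.56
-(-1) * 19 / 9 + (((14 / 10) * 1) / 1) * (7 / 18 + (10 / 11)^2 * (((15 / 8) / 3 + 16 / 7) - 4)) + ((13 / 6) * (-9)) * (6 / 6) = -197161/10890 = -18.10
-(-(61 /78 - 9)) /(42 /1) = -641/3276 = -0.20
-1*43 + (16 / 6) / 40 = -644/15 = -42.93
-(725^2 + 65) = -525690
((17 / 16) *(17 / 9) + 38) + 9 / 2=6409/144 = 44.51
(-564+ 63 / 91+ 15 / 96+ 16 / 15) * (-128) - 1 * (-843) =14194021/195 = 72789.85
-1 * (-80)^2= -6400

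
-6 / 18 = -1/3 = -0.33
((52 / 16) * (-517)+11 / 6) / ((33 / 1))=-1831/36 = -50.86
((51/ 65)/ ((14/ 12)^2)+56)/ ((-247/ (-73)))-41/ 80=10737791/662480 = 16.21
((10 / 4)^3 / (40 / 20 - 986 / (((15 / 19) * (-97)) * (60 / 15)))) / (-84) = -60625/1700944 = -0.04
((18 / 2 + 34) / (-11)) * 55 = -215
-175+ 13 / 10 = -1737/10 = -173.70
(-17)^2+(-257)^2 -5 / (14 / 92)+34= 464374/7 = 66339.14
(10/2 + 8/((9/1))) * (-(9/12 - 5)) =901/36 = 25.03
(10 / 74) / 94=5/3478 = 0.00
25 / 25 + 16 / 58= 37/29 = 1.28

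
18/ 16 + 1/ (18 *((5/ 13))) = 457/360 = 1.27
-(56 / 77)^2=-64/121 = -0.53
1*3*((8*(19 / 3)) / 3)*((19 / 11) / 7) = 2888/231 = 12.50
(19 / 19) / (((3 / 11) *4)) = 11/12 = 0.92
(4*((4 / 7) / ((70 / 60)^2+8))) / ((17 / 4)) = 2304/40103 = 0.06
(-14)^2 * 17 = 3332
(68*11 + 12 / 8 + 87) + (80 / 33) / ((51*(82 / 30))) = 38481473/46002 = 836.52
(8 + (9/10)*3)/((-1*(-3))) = 107/30 = 3.57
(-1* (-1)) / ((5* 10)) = 0.02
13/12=1.08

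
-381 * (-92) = 35052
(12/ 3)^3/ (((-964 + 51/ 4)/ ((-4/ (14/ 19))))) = 9728/26635 = 0.37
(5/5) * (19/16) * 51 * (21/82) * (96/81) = 2261/123 = 18.38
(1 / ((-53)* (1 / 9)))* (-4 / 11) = 36/583 = 0.06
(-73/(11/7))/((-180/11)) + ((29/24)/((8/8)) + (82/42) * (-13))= -53761/2520 = -21.33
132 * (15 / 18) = 110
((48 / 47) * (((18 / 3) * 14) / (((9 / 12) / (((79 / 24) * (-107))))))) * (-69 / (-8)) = -16331196/47 = -347472.26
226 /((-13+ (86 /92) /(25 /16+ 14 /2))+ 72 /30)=-3560630/165283 = -21.54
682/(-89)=-7.66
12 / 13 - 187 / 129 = -883/1677 = -0.53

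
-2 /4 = -0.50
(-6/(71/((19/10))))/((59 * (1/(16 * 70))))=-12768/4189 = -3.05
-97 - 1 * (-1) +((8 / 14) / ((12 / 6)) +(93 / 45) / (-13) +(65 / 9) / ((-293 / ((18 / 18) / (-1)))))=-115002518/1199835 = -95.85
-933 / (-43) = 933/43 = 21.70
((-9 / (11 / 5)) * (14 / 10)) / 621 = -7/759 = -0.01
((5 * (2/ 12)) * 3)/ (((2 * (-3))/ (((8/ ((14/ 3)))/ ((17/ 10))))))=-50/119 = -0.42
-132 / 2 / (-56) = 33/28 = 1.18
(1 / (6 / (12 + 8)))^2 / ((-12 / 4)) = -100/27 = -3.70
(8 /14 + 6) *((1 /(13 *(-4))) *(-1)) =23/182 = 0.13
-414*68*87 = -2449224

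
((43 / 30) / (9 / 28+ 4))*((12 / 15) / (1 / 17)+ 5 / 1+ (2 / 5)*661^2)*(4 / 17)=420887096/30855 = 13640.81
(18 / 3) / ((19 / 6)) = 36/19 = 1.89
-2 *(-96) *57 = 10944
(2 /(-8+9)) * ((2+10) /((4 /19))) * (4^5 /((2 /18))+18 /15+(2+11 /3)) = 5257034/5 = 1051406.80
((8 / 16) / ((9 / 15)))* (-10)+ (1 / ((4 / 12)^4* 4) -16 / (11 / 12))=-731/132 = -5.54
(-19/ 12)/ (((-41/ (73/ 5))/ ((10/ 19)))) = 73/246 = 0.30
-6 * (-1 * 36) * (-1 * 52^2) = -584064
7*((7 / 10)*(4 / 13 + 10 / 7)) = 553/65 = 8.51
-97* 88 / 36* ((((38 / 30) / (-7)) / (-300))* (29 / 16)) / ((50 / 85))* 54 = -9994589/420000 = -23.80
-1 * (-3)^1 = 3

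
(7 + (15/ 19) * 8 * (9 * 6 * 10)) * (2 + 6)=519464/19 = 27340.21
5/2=2.50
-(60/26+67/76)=-3151/988 = -3.19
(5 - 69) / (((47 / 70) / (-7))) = 31360/47 = 667.23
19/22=0.86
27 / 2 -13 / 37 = 973/74 = 13.15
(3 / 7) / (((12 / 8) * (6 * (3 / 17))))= 17/63 = 0.27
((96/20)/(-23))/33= -8/1265 = -0.01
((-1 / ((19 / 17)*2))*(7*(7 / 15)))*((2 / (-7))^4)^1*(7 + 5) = -544/4655 = -0.12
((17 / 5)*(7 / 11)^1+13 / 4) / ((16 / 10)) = 1191/352 = 3.38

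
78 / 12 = 13/2 = 6.50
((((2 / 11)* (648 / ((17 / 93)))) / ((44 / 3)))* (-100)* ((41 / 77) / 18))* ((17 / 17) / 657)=-0.20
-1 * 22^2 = -484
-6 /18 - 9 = -28/3 = -9.33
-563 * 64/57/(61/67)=-2414144/3477 = -694.32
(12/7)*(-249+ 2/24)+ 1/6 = -17915/42 = -426.55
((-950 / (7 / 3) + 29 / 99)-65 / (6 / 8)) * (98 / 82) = -589.81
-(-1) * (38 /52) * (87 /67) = 1653/1742 = 0.95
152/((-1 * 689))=-152/689 = -0.22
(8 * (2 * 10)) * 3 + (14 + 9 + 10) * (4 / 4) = 513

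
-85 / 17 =-5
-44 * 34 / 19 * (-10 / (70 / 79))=118184/133 = 888.60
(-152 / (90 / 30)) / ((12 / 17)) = -646/9 = -71.78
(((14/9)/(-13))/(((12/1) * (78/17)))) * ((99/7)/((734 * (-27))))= 187/120572712 = 0.00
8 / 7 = 1.14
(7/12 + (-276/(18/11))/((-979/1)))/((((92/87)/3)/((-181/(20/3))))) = -38123487/655040 = -58.20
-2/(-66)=1/33 = 0.03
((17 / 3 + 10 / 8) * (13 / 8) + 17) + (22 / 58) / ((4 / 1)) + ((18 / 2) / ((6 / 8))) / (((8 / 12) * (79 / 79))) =128995/2784 = 46.33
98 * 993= 97314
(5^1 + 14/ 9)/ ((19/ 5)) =295/171 = 1.73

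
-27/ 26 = -1.04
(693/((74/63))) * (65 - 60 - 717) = -15542604/37 = -420070.38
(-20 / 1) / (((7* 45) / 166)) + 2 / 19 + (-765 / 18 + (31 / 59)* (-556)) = -48739759/141246 = -345.07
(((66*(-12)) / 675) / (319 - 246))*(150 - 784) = 55792/5475 = 10.19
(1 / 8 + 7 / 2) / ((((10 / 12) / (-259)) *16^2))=-22533/5120 = -4.40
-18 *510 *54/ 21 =-165240/7 = -23605.71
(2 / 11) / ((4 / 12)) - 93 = -1017/11 = -92.45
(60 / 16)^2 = 225/16 = 14.06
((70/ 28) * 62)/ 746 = 155/746 = 0.21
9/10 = 0.90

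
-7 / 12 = -0.58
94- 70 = 24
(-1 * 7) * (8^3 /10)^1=-1792/5 = -358.40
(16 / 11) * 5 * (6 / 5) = 96/11 = 8.73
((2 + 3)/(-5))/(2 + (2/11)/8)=-44/89 = -0.49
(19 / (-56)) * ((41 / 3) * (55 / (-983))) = 42845/165144 = 0.26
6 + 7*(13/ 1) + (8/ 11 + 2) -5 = 1042/11 = 94.73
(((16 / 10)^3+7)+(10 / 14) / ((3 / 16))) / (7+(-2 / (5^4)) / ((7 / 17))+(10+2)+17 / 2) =391270/721671 = 0.54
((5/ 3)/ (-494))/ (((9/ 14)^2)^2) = -96040/4861701 = -0.02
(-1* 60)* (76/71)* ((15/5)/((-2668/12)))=41040/47357 = 0.87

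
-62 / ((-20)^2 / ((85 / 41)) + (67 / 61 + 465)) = -32147/341712 = -0.09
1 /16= 0.06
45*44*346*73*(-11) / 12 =-45843270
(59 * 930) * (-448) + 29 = -24581731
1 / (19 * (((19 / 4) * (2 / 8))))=16/361 = 0.04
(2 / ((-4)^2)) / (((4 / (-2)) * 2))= -1/32 = -0.03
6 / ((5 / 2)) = 12/5 = 2.40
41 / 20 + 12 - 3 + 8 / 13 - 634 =-161807/260 = -622.33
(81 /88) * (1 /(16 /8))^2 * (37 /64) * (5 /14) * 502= 3761235/157696 = 23.85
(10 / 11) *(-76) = -760/11 = -69.09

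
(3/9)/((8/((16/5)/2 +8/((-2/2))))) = -4/15 = -0.27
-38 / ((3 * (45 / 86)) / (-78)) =84968/45 = 1888.18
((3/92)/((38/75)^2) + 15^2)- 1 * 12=28313499/132848 = 213.13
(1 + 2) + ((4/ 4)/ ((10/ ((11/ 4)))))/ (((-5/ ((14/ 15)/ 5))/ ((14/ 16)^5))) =735985861/245760000 = 2.99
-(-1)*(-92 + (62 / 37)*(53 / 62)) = -3351/37 = -90.57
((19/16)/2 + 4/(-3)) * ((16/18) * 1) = -71/108 = -0.66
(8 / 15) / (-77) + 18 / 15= 1378/1155 = 1.19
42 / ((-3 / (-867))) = 12138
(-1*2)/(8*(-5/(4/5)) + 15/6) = 4/95 = 0.04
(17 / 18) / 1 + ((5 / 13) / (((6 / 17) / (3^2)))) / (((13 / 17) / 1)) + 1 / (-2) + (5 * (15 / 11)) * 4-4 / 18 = 1349201/33462 = 40.32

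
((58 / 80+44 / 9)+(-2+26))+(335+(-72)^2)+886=2316461/360 = 6434.61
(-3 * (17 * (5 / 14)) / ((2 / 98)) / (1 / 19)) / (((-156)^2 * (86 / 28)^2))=-553945/7499544 = -0.07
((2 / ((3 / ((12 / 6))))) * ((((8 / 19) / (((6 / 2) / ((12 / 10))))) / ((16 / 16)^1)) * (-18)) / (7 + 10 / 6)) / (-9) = 64/1235 = 0.05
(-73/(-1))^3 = 389017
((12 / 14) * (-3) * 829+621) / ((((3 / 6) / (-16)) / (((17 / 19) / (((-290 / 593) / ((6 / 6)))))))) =-88447.25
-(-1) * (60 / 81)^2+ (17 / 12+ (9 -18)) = -20513/2916 = -7.03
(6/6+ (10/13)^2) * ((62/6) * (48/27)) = 133424/4563 = 29.24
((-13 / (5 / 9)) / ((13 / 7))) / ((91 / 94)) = -846/65 = -13.02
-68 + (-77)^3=-456601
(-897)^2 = 804609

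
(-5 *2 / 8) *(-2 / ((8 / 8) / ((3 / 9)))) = 5/6 = 0.83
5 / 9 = 0.56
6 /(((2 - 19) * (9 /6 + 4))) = -12/187 = -0.06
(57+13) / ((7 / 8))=80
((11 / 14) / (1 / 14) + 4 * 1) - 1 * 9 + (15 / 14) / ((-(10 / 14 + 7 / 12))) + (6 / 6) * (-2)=346/109 = 3.17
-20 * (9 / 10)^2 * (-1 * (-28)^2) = 12700.80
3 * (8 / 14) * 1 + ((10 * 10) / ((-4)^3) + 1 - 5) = -431/112 = -3.85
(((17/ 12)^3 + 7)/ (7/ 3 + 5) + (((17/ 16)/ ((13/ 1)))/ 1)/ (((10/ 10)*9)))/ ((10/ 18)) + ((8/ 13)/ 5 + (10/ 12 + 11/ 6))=1433791/274560 = 5.22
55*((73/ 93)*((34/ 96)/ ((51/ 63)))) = 28105/1488 = 18.89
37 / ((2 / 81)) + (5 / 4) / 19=113891/76 = 1498.57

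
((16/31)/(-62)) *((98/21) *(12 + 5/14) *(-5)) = 6920/2883 = 2.40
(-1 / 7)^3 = -1/343 = 0.00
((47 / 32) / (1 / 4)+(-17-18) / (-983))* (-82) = -484.67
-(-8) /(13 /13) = 8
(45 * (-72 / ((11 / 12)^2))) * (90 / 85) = -8398080/2057 = -4082.68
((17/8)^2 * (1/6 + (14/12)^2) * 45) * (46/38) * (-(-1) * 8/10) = 365585/1216 = 300.65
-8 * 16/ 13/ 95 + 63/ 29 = 74093/35815 = 2.07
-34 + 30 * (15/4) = 157/2 = 78.50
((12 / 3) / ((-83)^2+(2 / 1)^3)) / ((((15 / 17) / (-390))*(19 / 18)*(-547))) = 10608/23893507 = 0.00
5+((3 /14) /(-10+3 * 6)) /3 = 561/112 = 5.01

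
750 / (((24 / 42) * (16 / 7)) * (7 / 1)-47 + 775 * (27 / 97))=50925/12077 = 4.22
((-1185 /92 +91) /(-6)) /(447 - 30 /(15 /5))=-7187/241224 = -0.03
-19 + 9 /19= -352/19 = -18.53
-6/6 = -1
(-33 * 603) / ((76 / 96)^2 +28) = -1041984/1499 = -695.12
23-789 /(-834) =6657/278 = 23.95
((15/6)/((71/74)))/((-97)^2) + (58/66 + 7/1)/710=250739/22045287 = 0.01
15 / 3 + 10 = 15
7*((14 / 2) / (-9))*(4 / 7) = -28/9 = -3.11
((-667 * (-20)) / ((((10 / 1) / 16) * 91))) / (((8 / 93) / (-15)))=-3721860/91 = -40899.56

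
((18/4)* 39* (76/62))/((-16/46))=-153387/248 = -618.50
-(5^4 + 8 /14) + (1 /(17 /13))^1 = -74352/119 = -624.81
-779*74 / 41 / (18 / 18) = -1406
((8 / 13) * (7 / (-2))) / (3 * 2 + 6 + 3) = -28/195 = -0.14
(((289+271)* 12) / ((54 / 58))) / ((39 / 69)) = 1494080/117 = 12769.91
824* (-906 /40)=-93318/5 = -18663.60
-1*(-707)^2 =-499849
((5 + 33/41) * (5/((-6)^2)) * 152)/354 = 22610/65313 = 0.35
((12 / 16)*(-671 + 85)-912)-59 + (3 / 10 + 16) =-6971/5 = -1394.20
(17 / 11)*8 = 136/11 = 12.36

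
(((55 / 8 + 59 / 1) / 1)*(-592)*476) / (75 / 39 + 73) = -120659812/487 = -247761.42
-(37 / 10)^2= -1369/100 = -13.69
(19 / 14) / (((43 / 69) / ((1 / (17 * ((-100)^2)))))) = 1311/102340000 = 0.00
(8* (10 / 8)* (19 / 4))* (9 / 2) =855/4 = 213.75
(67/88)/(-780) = -67/68640 = 0.00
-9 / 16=-0.56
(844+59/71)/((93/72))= 1439592/2201 = 654.06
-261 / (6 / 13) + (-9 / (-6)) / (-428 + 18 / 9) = -160603/284 = -565.50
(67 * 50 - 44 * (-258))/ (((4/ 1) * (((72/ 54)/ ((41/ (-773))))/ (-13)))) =11754249/6184 = 1900.75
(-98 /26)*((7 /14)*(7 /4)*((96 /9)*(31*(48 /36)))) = -170128/117 = -1454.09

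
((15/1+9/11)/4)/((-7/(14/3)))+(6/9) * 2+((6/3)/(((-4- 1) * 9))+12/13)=-2731/6435 = -0.42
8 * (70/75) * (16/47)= 1792/705 = 2.54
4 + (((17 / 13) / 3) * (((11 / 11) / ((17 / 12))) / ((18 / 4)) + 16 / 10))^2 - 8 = -3.41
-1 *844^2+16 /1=-712320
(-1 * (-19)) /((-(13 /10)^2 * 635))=-380/21463 = -0.02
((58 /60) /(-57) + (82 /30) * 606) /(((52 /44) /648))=908207.56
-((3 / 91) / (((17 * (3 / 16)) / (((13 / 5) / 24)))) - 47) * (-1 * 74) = -6208082/1785 = -3477.92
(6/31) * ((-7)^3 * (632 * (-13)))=16908528/31 = 545436.39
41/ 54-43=-2281/54 = -42.24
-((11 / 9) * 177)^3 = -273359449/27 = -10124424.04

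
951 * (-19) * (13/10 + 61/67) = -26760189/670 = -39940.58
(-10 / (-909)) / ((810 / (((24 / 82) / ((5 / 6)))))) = 8/1677105 = 0.00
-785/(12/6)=-785/2 = -392.50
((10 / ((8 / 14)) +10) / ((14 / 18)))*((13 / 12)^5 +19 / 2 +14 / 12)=166402555/387072 = 429.90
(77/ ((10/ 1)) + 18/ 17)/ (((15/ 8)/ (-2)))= -11912/1275 = -9.34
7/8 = 0.88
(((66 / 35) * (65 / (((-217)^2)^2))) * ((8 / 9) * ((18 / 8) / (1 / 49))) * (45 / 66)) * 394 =460980/316767703 = 0.00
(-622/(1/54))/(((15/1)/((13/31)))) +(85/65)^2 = -24552817/26195 = -937.31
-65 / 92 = -0.71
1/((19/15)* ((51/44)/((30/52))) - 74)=-1650/117901 = -0.01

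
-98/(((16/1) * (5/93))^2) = -132.44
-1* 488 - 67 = -555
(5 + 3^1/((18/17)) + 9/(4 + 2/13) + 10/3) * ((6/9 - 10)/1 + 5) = -520/9 = -57.78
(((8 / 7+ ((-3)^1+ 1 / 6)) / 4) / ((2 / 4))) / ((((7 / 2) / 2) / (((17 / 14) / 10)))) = -1207/20580 = -0.06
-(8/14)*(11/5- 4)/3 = 12/35 = 0.34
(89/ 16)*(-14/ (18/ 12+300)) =-0.26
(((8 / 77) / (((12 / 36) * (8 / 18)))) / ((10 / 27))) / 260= 729/100100 = 0.01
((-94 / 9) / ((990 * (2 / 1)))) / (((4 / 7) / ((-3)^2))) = -329/3960 = -0.08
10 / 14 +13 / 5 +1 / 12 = 1427/420 = 3.40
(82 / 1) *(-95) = -7790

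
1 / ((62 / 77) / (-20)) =-770/31 = -24.84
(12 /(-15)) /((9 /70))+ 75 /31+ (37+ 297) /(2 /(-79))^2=290784791/558 = 521119.70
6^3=216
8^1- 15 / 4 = 17/4 = 4.25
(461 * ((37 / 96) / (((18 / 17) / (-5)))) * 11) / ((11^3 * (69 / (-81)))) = 1449845/178112 = 8.14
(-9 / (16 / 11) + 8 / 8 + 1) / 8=-67/128 = -0.52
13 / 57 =0.23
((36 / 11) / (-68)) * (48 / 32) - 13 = -4889/374 = -13.07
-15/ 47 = -0.32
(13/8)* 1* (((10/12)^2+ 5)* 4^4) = 21320/9 = 2368.89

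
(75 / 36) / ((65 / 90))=75/26 = 2.88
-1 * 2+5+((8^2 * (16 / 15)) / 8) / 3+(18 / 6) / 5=58/9 = 6.44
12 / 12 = 1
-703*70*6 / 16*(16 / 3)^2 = -1574720/3 = -524906.67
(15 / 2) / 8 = 15/16 = 0.94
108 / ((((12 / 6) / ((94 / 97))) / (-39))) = -197964/97 = -2040.87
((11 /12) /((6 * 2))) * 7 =77/144 = 0.53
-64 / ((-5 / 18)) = 1152/5 = 230.40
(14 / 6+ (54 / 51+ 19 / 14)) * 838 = 3979.91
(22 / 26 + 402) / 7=5237/91 = 57.55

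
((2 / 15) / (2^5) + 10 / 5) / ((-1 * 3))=-481/720 = -0.67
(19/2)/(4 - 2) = 4.75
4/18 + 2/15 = 16/45 = 0.36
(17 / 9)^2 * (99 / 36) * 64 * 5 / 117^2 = 254320/1108809 = 0.23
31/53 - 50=-2619/53 = -49.42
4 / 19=0.21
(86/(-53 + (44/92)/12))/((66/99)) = -35604/14617 = -2.44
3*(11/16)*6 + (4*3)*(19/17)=3507/136 = 25.79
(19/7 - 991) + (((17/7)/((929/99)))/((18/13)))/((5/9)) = -64246341/65030 = -987.95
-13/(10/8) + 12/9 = -136/15 = -9.07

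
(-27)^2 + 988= 1717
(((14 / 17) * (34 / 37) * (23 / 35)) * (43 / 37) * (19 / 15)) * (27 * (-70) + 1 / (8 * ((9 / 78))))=-425935597/308025 = -1382.80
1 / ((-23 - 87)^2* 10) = 1/121000 = 0.00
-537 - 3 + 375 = -165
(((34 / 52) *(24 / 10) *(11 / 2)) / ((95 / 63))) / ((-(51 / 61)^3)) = -17477537/1784575 = -9.79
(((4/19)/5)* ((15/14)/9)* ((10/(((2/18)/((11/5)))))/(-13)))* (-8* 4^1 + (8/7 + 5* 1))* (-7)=-23892/1729 = -13.82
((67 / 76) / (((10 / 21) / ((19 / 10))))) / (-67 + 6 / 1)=-1407/24400 = -0.06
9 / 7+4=37/7 = 5.29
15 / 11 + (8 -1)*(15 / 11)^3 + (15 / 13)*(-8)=9.88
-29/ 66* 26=-377/33 = -11.42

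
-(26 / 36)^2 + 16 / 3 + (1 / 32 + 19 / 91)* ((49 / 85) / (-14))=27506501/5728320 = 4.80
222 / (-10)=-111/5 = -22.20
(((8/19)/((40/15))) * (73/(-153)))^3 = -389017/909853209 = 0.00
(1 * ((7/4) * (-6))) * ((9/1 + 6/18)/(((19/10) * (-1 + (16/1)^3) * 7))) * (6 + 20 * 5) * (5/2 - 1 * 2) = -212/2223 = -0.10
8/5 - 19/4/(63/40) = -446/315 = -1.42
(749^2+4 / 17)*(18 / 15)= 57222126/85 = 673201.48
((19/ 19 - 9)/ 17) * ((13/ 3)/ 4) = -26/51 = -0.51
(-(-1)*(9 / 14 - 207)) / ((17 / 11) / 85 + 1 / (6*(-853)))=-406612305/35441 = -11472.94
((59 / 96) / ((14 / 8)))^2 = 3481/28224 = 0.12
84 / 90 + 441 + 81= 7844/15 = 522.93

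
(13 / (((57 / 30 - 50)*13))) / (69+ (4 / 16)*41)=-40/152477 = 0.00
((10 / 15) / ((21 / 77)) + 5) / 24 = 0.31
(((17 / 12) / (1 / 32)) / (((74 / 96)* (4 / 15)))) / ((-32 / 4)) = -1020/37 = -27.57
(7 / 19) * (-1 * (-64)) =23.58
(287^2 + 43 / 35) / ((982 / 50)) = 14414790/3437 = 4194.00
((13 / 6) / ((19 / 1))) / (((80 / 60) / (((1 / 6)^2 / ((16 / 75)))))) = 325/29184 = 0.01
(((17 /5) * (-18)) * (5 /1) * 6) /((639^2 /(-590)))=2.65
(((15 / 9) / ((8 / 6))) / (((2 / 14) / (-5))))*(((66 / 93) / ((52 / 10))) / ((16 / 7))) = -67375/25792 = -2.61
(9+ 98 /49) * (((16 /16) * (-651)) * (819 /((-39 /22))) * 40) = 132335280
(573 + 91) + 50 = 714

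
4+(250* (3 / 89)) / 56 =10343/2492 = 4.15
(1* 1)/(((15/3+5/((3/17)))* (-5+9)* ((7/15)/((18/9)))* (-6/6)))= -9/280 = -0.03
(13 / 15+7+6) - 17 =-47/15 = -3.13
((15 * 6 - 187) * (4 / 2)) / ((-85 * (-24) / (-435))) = 2813/68 = 41.37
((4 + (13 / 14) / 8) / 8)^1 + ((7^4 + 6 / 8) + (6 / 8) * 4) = 2155117/896 = 2405.26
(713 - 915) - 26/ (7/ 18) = -1882/7 = -268.86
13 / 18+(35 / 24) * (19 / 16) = 2827/1152 = 2.45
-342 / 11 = -31.09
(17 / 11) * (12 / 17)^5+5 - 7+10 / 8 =-1760865/3674924 = -0.48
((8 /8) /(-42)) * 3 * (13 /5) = -13/70 = -0.19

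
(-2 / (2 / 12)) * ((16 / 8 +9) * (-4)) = 528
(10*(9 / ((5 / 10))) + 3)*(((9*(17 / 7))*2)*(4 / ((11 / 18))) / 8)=503982/77 = 6545.22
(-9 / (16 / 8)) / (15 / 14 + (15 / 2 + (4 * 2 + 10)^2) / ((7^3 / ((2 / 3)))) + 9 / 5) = -15435/12059 = -1.28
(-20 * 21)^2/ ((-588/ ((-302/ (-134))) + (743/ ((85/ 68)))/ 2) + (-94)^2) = 22197000/1116431 = 19.88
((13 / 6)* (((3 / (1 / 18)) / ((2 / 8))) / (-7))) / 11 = -468/77 = -6.08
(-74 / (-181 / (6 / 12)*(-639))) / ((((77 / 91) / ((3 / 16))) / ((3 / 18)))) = -481/40711968 = 0.00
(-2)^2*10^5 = 400000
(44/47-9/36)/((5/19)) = 2451/940 = 2.61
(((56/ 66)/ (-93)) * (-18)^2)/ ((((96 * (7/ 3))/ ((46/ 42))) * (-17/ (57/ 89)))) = 3933/7223062 = 0.00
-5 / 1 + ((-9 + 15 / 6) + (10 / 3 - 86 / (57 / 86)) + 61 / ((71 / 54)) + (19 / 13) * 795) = 37543083/35074 = 1070.40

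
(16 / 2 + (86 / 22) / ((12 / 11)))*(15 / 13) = 695/52 = 13.37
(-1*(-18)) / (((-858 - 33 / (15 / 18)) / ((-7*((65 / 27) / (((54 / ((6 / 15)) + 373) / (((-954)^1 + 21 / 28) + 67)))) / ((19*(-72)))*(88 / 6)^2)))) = 88713625/956937888 = 0.09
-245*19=-4655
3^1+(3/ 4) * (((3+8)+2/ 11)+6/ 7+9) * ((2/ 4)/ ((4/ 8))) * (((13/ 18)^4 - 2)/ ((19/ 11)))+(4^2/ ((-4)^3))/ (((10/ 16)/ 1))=-541121/41040 = -13.19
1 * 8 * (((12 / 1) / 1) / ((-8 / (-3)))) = 36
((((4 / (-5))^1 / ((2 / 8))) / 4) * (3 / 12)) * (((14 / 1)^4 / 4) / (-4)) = 2401/5 = 480.20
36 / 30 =6/5 = 1.20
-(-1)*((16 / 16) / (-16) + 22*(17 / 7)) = 5977/112 = 53.37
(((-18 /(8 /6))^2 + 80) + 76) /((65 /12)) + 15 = 5034/65 = 77.45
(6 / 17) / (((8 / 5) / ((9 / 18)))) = 15/136 = 0.11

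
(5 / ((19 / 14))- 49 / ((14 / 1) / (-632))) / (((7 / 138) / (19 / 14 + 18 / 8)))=20955783/133 = 157562.28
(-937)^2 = 877969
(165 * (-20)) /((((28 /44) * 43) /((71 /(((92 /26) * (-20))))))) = 1675245/13846 = 120.99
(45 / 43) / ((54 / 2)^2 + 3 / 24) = 360/250819 = 0.00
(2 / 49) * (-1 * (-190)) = 380/49 = 7.76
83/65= 1.28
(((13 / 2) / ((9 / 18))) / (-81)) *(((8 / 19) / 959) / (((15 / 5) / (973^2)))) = -14065688/632529 = -22.24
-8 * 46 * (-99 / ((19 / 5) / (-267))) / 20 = -2431836/19 = -127991.37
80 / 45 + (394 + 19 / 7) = 25105/63 = 398.49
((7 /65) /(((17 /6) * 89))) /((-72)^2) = 7/84970080 = 0.00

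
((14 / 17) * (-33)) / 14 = -1.94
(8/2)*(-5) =-20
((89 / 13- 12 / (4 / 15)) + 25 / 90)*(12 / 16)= -8863/312 = -28.41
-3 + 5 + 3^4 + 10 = 93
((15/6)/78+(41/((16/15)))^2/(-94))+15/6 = -12374455/938496 = -13.19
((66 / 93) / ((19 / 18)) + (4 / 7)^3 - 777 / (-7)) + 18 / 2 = 24416764/202027 = 120.86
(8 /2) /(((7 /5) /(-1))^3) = -500/343 = -1.46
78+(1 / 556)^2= 24112609/309136 = 78.00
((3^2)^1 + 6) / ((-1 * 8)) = -15/8 = -1.88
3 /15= 1/5 = 0.20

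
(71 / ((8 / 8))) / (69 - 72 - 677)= -71/680 = -0.10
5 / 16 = 0.31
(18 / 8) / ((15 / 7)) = 21/20 = 1.05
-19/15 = -1.27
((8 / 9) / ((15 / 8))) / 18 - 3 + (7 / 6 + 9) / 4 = -4199/9720 = -0.43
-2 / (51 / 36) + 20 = 316/17 = 18.59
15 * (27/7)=405/7 = 57.86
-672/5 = -134.40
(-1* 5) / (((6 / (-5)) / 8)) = 33.33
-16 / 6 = -8/3 = -2.67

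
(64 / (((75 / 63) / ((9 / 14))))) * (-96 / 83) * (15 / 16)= -15552/415 = -37.47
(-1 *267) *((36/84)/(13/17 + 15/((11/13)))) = -149787/24206 = -6.19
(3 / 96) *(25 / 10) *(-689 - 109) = -1995/32 = -62.34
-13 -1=-14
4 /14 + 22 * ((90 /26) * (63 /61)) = 438176/5551 = 78.94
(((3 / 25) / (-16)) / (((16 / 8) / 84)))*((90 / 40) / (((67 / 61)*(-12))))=11529/214400 = 0.05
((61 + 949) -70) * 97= 91180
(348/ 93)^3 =1560896/29791 = 52.39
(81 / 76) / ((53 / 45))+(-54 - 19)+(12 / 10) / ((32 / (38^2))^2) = 382083781/161120 = 2371.42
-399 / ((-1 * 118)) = 399/118 = 3.38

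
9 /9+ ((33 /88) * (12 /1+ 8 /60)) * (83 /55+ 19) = 25937/275 = 94.32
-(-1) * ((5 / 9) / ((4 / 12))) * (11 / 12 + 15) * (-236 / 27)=-56345/243 = -231.87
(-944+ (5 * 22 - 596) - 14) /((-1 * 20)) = 361/5 = 72.20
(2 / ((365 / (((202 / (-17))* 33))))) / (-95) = 13332/589475 = 0.02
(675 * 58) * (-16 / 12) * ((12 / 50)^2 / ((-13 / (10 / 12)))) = 12528/65 = 192.74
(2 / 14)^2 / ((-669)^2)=1/21930489 = 0.00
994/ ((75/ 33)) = 10934/25 = 437.36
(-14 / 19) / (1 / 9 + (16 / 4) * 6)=-18/589 = -0.03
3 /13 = 0.23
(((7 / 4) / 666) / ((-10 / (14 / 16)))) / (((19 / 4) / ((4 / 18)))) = -49/4555440 = 0.00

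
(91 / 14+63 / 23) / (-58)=-425/2668 = -0.16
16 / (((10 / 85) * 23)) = 136/23 = 5.91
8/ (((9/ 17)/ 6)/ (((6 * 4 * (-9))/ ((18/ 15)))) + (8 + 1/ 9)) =48960/49637 = 0.99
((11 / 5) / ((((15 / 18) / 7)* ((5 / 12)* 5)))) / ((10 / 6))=16632/3125 = 5.32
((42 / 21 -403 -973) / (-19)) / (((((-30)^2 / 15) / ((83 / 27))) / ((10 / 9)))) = 19007/4617 = 4.12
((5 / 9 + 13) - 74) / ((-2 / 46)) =12512/9 = 1390.22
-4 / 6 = -2/3 = -0.67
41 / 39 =1.05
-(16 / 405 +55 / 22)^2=-4231249/656100 = -6.45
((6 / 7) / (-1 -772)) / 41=-6/221851 = 0.00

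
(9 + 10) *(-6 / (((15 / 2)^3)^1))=-0.27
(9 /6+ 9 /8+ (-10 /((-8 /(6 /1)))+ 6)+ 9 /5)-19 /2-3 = 217/40 = 5.42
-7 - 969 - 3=-979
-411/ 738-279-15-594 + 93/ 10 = -540743/615 = -879.26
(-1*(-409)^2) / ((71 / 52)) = -122515.66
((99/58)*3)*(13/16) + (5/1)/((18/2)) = 39389/8352 = 4.72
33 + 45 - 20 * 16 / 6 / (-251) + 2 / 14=413011/5271 = 78.36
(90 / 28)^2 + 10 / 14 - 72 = -11947/196 = -60.95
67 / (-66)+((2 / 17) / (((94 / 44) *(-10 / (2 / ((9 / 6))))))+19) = 1580043/87890 = 17.98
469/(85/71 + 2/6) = 99897/326 = 306.43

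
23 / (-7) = -23/7 = -3.29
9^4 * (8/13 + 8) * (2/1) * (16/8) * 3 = 8817984/13 = 678306.46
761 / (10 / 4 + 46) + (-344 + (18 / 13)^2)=-5350546/16393 = -326.39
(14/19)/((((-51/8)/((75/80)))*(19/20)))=-700/6137 = -0.11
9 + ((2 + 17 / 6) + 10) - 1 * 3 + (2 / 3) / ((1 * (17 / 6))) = 2149/102 = 21.07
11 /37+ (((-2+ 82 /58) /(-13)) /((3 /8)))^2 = 14755123/47328957 = 0.31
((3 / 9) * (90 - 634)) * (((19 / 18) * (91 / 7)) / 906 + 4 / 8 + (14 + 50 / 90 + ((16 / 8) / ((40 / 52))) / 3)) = -176736488/61155 = -2889.98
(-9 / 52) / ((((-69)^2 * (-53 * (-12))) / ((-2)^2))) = -1/4373772 = 0.00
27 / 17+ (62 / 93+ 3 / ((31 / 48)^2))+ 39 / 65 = 2462168/245055 = 10.05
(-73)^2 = 5329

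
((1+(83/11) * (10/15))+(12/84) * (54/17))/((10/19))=483797/39270 = 12.32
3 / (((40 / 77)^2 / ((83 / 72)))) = 492107/38400 = 12.82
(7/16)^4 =2401/65536 = 0.04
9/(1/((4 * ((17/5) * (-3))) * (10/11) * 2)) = -7344/11 = -667.64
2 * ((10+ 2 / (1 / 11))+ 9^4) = 13186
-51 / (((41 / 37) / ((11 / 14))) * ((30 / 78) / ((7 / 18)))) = -89947/2460 = -36.56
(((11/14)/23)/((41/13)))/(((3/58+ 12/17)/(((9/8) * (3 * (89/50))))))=18823233/219153200 = 0.09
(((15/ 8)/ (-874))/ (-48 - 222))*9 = 1/13984 = 0.00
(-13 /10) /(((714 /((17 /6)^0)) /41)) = -533/7140 = -0.07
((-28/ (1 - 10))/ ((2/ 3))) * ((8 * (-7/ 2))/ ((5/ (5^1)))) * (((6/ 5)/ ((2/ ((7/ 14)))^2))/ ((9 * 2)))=-0.54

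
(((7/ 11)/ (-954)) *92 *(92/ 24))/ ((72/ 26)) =-48139/566676 = -0.08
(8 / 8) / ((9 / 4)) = 0.44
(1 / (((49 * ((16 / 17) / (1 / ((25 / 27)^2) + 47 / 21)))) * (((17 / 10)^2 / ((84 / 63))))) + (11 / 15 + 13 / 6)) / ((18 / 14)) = 7698823/3373650 = 2.28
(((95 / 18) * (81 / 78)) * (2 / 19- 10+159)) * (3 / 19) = 127485/988 = 129.03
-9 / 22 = -0.41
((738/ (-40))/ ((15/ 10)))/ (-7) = 123/70 = 1.76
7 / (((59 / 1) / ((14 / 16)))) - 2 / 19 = -13/8968 = 0.00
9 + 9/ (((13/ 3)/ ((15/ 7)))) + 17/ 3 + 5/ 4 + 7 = 29885/1092 = 27.37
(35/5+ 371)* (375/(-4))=-70875/2 = -35437.50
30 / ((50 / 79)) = 237/5 = 47.40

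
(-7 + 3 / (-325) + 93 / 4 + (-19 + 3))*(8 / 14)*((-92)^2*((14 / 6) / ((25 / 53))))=140409296/24375 = 5760.38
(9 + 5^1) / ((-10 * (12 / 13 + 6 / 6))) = -91/125 = -0.73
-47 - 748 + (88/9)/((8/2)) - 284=-9689/9 = -1076.56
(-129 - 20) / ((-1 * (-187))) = -149/187 = -0.80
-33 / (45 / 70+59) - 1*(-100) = 83038/835 = 99.45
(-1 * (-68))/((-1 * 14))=-4.86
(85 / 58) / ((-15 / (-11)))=187/174 = 1.07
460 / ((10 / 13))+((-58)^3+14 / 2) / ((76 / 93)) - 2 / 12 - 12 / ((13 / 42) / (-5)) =-705299297/2964 = -237955.23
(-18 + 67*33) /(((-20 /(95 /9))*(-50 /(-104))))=-180557/75 = -2407.43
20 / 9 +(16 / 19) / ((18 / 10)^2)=3820/1539 = 2.48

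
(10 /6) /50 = 1/30 = 0.03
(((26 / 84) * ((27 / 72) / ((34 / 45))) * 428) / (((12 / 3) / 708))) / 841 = 11079315/800632 = 13.84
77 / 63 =11/9 = 1.22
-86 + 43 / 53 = -4515/53 = -85.19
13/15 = 0.87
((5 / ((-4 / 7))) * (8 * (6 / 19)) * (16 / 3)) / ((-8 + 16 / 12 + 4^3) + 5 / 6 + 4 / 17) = -32640/16169 = -2.02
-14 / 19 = -0.74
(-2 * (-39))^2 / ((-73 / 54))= -328536/73 = -4500.49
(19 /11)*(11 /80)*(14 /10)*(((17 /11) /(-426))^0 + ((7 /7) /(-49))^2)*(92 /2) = 524837/34300 = 15.30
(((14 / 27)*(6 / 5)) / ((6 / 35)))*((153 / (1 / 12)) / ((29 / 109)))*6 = 4358256/29 = 150284.69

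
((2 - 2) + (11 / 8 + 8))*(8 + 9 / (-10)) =1065/16 = 66.56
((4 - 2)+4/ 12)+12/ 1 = 43/3 = 14.33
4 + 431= 435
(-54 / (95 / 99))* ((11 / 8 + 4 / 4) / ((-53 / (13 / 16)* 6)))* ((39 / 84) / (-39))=-3861/949760 = 0.00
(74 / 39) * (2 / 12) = 37/117 = 0.32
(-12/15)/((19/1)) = -4/95 = -0.04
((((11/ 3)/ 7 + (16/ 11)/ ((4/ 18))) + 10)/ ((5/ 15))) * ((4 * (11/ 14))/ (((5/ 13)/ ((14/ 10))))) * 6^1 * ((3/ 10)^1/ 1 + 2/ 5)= 307554/125 = 2460.43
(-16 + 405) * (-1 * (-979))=380831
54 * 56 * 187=565488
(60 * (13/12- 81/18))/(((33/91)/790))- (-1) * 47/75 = -122811911/275 = -446588.77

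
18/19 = 0.95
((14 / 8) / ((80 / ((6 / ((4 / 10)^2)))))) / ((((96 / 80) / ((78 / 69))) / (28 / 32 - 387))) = -7027475/23552 = -298.38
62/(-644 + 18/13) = -0.10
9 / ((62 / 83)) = 747/62 = 12.05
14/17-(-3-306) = 5267/17 = 309.82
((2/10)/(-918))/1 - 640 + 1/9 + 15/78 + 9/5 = -19031651/29835 = -637.90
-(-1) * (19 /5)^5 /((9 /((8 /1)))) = 19808792/28125 = 704.31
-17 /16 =-1.06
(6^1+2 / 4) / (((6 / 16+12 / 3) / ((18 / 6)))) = 156/35 = 4.46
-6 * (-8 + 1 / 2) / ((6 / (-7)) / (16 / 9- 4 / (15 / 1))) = -238/3 = -79.33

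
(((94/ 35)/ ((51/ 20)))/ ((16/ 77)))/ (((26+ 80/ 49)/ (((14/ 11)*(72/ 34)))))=0.49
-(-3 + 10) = -7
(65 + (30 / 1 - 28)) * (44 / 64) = 737/16 = 46.06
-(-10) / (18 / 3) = 5/3 = 1.67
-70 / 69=-1.01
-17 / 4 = -4.25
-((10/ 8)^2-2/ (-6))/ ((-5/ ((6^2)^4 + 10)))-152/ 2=76413863/120 = 636782.19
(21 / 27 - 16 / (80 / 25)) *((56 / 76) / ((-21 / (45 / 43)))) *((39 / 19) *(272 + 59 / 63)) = 235300/2709 = 86.86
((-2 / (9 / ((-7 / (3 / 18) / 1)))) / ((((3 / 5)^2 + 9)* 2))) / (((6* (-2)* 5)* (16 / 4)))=-35/16848 = 0.00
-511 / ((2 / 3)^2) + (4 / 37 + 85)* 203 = 16127.20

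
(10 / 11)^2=100/121 = 0.83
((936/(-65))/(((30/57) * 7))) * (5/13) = -684/455 = -1.50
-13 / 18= -0.72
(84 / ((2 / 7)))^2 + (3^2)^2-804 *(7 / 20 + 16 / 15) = 85378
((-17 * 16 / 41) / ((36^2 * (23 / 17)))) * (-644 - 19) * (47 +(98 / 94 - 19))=29060395/398889 = 72.85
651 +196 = 847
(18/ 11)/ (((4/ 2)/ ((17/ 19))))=153/209 = 0.73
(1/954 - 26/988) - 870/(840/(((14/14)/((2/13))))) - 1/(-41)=-140105047/20808648 = -6.73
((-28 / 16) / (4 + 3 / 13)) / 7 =-13/220 = -0.06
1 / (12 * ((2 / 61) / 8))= 61/3 = 20.33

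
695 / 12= 57.92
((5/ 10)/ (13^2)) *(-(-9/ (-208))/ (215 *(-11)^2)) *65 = -9/28137824 = 0.00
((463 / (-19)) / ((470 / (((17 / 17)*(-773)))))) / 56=357899/500080 = 0.72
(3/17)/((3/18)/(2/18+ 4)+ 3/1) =0.06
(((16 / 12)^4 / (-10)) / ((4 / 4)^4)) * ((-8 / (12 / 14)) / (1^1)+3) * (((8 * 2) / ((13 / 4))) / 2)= 4.93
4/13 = 0.31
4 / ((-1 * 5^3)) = -4/125 = -0.03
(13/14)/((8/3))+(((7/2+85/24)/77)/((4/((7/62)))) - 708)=-324318461/458304 = -707.65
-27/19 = -1.42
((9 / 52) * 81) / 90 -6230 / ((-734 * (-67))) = 371909/12786280 = 0.03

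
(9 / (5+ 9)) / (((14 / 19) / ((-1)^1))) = -171/196 = -0.87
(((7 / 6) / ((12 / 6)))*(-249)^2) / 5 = 144669/20 = 7233.45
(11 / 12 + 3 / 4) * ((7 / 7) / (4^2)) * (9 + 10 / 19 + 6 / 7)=6905/6384 = 1.08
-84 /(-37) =84/37 = 2.27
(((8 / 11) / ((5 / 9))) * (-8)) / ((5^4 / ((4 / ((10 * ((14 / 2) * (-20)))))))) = 288/6015625 = 0.00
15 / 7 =2.14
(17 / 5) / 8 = 17/40 = 0.42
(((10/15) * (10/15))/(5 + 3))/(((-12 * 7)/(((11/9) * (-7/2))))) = 11/3888 = 0.00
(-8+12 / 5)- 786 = -3958/5 = -791.60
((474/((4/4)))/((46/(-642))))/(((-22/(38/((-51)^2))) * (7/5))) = 1606070/511819 = 3.14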